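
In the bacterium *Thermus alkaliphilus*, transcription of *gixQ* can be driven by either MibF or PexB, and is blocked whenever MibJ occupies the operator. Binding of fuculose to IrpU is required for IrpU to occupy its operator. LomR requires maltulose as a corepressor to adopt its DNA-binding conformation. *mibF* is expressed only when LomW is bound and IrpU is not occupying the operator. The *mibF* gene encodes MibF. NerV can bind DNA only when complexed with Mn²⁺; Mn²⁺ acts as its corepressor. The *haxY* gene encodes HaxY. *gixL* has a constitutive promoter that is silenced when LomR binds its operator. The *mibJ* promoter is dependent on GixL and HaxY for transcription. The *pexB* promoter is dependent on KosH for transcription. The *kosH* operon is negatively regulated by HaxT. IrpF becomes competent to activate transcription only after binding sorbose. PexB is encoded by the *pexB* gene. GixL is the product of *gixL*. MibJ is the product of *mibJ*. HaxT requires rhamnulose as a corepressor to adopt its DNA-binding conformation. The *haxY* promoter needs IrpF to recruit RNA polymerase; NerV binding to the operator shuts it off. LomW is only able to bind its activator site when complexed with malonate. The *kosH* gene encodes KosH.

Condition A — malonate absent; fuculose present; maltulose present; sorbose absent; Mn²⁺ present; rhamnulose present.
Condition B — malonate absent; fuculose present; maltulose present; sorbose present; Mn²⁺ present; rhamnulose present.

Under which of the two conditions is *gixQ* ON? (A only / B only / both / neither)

neither

Condition A:
Malonate is absent, so LomW is inactive.
Fuculose is present, so IrpU is active.
With repressor IrpU bound, *mibF* is not transcribed.
So MibF is not produced.
Maltulose is present, so LomR is active.
With repressor LomR bound, *gixL* is not transcribed.
So GixL is not produced.
Sorbose is absent, so IrpF is inactive.
Mn²⁺ is present, so NerV is active.
With repressor NerV bound, *haxY* is not transcribed.
So HaxY is not produced.
Required activator GixL is absent, so *mibJ* is not transcribed.
So MibJ is not produced.
Rhamnulose is present, so HaxT is active.
With repressor HaxT bound, *kosH* is not transcribed.
So KosH is not produced.
Required activator KosH is absent, so *pexB* is not transcribed.
So PexB is not produced.
No activator is available at the *gixQ* promoter, so *gixQ* is not transcribed.
→ *gixQ* is OFF in A.
Condition B:
Malonate is absent, so LomW is inactive.
Fuculose is present, so IrpU is active.
With repressor IrpU bound, *mibF* is not transcribed.
So MibF is not produced.
Maltulose is present, so LomR is active.
With repressor LomR bound, *gixL* is not transcribed.
So GixL is not produced.
Sorbose is present, so IrpF is active.
Mn²⁺ is present, so NerV is active.
With repressor NerV bound, *haxY* is not transcribed.
So HaxY is not produced.
Required activator GixL is absent, so *mibJ* is not transcribed.
So MibJ is not produced.
Rhamnulose is present, so HaxT is active.
With repressor HaxT bound, *kosH* is not transcribed.
So KosH is not produced.
Required activator KosH is absent, so *pexB* is not transcribed.
So PexB is not produced.
No activator is available at the *gixQ* promoter, so *gixQ* is not transcribed.
→ *gixQ* is OFF in B.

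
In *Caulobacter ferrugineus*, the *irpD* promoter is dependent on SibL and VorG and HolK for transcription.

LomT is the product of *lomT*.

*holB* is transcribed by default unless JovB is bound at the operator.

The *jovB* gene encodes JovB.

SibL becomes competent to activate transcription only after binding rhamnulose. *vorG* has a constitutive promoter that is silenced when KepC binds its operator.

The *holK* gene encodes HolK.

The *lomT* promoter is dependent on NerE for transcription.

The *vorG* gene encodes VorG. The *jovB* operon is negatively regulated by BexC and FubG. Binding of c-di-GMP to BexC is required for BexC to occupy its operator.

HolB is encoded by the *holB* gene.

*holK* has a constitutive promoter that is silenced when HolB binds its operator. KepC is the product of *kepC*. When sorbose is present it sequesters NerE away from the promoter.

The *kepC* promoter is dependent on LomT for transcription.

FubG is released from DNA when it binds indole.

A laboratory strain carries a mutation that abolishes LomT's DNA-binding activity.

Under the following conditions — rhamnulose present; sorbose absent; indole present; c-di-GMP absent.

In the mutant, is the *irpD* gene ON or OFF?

Rhamnulose is present, so SibL is active.
LomT is non-functional in this strain, so it has no effect.
Required activator LomT is absent, so *kepC* is not transcribed.
So KepC is not produced.
With no repressor bound, *vorG* is transcribed.
So VorG is produced and active.
c-di-GMP is absent, so BexC is inactive.
Indole is present, so FubG is inactive.
With no repressor bound, *jovB* is transcribed.
So JovB is produced and active.
With repressor JovB bound, *holB* is not transcribed.
So HolB is not produced.
With no repressor bound, *holK* is transcribed.
So HolK is produced and active.
No repressor is bound and SibL and VorG and HolK are active, so *irpD* is transcribed.

ON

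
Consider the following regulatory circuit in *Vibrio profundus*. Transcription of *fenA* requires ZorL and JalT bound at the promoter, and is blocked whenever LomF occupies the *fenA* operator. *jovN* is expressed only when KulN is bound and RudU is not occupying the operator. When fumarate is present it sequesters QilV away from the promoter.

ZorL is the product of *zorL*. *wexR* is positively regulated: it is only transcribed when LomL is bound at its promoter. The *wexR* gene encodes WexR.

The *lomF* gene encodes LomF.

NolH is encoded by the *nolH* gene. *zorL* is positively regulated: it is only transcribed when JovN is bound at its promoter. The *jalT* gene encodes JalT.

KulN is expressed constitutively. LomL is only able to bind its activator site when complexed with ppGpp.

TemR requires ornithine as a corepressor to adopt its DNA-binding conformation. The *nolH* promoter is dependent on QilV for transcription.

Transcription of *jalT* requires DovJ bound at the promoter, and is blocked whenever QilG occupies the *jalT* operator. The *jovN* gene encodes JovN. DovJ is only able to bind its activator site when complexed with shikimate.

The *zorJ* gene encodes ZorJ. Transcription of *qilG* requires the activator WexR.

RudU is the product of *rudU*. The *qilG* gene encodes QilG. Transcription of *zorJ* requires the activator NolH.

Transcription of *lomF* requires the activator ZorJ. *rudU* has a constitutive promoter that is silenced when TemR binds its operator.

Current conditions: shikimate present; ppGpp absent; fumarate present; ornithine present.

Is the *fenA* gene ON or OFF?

KulN is produced constitutively and is active.
Ornithine is present, so TemR is active.
With repressor TemR bound, *rudU* is not transcribed.
So RudU is not produced.
No repressor is bound and KulN is active, so *jovN* is transcribed.
So JovN is produced and active.
No repressor is bound and JovN is active, so *zorL* is transcribed.
So ZorL is produced and active.
ppGpp is absent, so LomL is inactive.
Required activator LomL is absent, so *wexR* is not transcribed.
So WexR is not produced.
Required activator WexR is absent, so *qilG* is not transcribed.
So QilG is not produced.
Shikimate is present, so DovJ is active.
No repressor is bound and DovJ is active, so *jalT* is transcribed.
So JalT is produced and active.
Fumarate is present, so QilV is inactive.
Required activator QilV is absent, so *nolH* is not transcribed.
So NolH is not produced.
Required activator NolH is absent, so *zorJ* is not transcribed.
So ZorJ is not produced.
Required activator ZorJ is absent, so *lomF* is not transcribed.
So LomF is not produced.
No repressor is bound and ZorL and JalT are active, so *fenA* is transcribed.

ON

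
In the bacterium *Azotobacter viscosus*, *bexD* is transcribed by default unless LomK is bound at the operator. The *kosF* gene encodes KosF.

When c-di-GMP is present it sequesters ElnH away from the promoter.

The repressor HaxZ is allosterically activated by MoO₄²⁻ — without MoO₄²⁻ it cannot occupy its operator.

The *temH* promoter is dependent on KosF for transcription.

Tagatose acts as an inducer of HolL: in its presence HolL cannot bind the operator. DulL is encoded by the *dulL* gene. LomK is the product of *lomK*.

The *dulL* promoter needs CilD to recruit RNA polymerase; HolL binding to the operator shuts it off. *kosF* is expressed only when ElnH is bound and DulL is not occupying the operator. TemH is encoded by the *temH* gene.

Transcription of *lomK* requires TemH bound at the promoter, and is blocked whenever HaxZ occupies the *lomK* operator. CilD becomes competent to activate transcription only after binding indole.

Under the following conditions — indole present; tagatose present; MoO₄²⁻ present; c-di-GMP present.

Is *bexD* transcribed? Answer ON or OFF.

ON

Tagatose is present, so HolL is inactive.
Indole is present, so CilD is active.
No repressor is bound and CilD is active, so *dulL* is transcribed.
So DulL is produced and active.
c-di-GMP is present, so ElnH is inactive.
With repressor DulL bound, *kosF* is not transcribed.
So KosF is not produced.
Required activator KosF is absent, so *temH* is not transcribed.
So TemH is not produced.
MoO₄²⁻ is present, so HaxZ is active.
With repressor HaxZ bound, *lomK* is not transcribed.
So LomK is not produced.
With no repressor bound, *bexD* is transcribed.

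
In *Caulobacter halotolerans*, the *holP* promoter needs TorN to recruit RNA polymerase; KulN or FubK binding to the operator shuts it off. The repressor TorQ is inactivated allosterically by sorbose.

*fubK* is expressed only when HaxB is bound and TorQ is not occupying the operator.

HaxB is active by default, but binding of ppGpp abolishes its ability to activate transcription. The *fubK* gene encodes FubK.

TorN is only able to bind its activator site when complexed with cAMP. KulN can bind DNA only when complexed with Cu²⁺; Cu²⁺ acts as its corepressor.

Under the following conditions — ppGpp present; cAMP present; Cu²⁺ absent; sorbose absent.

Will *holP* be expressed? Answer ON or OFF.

Cu²⁺ is absent, so KulN is inactive.
Sorbose is absent, so TorQ is active.
ppGpp is present, so HaxB is inactive.
With repressor TorQ bound, *fubK* is not transcribed.
So FubK is not produced.
cAMP is present, so TorN is active.
No repressor is bound and TorN is active, so *holP* is transcribed.

ON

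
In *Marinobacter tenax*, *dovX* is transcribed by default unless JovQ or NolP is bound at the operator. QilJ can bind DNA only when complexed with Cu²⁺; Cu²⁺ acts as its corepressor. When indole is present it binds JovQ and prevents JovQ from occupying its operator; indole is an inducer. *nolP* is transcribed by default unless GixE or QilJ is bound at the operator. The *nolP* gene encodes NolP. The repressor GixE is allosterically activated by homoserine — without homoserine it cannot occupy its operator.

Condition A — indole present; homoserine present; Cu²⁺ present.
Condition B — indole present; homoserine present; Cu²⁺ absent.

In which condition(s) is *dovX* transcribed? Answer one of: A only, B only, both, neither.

Condition A:
Indole is present, so JovQ is inactive.
Homoserine is present, so GixE is active.
Cu²⁺ is present, so QilJ is active.
With repressor GixE bound, *nolP* is not transcribed.
So NolP is not produced.
With no repressor bound, *dovX* is transcribed.
→ *dovX* is ON in A.
Condition B:
Indole is present, so JovQ is inactive.
Homoserine is present, so GixE is active.
Cu²⁺ is absent, so QilJ is inactive.
With repressor GixE bound, *nolP* is not transcribed.
So NolP is not produced.
With no repressor bound, *dovX* is transcribed.
→ *dovX* is ON in B.

both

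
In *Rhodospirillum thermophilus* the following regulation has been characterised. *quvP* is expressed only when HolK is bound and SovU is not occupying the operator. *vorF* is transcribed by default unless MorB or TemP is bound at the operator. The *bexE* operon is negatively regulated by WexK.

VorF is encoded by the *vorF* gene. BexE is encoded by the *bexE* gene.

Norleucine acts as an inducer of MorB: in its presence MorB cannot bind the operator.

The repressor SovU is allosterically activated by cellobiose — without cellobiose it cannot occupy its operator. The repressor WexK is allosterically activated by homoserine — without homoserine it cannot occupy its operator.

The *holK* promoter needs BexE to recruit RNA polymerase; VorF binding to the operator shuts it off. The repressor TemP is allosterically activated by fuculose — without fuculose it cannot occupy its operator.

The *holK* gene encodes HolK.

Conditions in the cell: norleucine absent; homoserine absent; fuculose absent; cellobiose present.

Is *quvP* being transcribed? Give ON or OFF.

Norleucine is absent, so MorB is active.
Fuculose is absent, so TemP is inactive.
With repressor MorB bound, *vorF* is not transcribed.
So VorF is not produced.
Homoserine is absent, so WexK is inactive.
With no repressor bound, *bexE* is transcribed.
So BexE is produced and active.
No repressor is bound and BexE is active, so *holK* is transcribed.
So HolK is produced and active.
Cellobiose is present, so SovU is active.
With repressor SovU bound, *quvP* is not transcribed.

OFF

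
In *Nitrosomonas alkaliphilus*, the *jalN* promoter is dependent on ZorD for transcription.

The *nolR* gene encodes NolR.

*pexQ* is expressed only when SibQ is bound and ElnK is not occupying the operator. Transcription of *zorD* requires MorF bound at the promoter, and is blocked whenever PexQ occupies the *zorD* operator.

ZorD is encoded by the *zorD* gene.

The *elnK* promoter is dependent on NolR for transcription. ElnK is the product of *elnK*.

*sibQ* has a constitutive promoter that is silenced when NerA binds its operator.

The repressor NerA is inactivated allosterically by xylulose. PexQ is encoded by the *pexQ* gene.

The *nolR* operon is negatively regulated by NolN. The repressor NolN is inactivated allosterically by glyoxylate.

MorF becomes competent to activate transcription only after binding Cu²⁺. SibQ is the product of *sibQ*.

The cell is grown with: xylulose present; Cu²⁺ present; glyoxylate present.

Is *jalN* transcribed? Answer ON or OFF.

ON

Glyoxylate is present, so NolN is inactive.
With no repressor bound, *nolR* is transcribed.
So NolR is produced and active.
No repressor is bound and NolR is active, so *elnK* is transcribed.
So ElnK is produced and active.
Xylulose is present, so NerA is inactive.
With no repressor bound, *sibQ* is transcribed.
So SibQ is produced and active.
With repressor ElnK bound, *pexQ* is not transcribed.
So PexQ is not produced.
Cu²⁺ is present, so MorF is active.
No repressor is bound and MorF is active, so *zorD* is transcribed.
So ZorD is produced and active.
No repressor is bound and ZorD is active, so *jalN* is transcribed.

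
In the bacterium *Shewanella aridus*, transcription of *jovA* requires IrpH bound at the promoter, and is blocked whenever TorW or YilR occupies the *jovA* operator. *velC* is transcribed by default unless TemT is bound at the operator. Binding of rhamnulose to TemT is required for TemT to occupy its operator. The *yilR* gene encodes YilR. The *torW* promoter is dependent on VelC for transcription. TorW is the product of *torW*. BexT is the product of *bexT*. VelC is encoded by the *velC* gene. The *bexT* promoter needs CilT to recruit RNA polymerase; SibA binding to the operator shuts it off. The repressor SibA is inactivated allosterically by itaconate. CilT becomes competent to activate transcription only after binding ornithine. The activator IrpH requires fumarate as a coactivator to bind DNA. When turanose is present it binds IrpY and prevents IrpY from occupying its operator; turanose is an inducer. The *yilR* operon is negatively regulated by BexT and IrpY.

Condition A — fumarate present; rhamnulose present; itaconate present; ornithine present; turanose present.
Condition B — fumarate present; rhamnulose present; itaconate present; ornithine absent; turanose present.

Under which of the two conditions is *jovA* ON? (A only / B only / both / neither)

A only

Condition A:
Fumarate is present, so IrpH is active.
Rhamnulose is present, so TemT is active.
With repressor TemT bound, *velC* is not transcribed.
So VelC is not produced.
Required activator VelC is absent, so *torW* is not transcribed.
So TorW is not produced.
Itaconate is present, so SibA is inactive.
Ornithine is present, so CilT is active.
No repressor is bound and CilT is active, so *bexT* is transcribed.
So BexT is produced and active.
Turanose is present, so IrpY is inactive.
With repressor BexT bound, *yilR* is not transcribed.
So YilR is not produced.
No repressor is bound and IrpH is active, so *jovA* is transcribed.
→ *jovA* is ON in A.
Condition B:
Fumarate is present, so IrpH is active.
Rhamnulose is present, so TemT is active.
With repressor TemT bound, *velC* is not transcribed.
So VelC is not produced.
Required activator VelC is absent, so *torW* is not transcribed.
So TorW is not produced.
Itaconate is present, so SibA is inactive.
Ornithine is absent, so CilT is inactive.
Required activator CilT is absent, so *bexT* is not transcribed.
So BexT is not produced.
Turanose is present, so IrpY is inactive.
With no repressor bound, *yilR* is transcribed.
So YilR is produced and active.
With repressor YilR bound, *jovA* is not transcribed.
→ *jovA* is OFF in B.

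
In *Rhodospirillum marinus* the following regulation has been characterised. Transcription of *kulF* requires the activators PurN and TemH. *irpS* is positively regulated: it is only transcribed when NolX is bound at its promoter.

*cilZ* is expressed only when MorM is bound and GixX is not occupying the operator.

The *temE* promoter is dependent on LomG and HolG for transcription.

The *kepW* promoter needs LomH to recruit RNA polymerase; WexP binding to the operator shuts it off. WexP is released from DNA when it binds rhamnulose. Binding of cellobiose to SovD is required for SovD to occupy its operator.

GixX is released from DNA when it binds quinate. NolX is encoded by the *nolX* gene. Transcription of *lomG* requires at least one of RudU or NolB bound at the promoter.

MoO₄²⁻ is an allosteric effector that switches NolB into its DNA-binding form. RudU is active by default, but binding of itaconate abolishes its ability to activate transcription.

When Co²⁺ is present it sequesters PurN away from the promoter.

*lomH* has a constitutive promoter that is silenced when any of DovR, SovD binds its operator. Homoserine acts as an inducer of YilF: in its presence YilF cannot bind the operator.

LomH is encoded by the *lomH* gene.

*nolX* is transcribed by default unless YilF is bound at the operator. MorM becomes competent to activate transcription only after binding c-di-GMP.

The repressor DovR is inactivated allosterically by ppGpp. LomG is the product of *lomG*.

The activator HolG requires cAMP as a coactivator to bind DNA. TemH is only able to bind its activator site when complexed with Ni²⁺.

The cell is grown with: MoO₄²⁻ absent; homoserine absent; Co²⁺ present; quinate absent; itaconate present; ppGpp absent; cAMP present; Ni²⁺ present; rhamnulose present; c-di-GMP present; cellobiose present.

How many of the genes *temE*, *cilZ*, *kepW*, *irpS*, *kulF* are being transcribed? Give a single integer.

Itaconate is present, so RudU is inactive.
MoO₄²⁻ is absent, so NolB is inactive.
No activator is available at the *lomG* promoter, so *lomG* is not transcribed.
So LomG is not produced.
cAMP is present, so HolG is active.
Required activator LomG is absent, so *temE* is not transcribed.
→ *temE* is OFF.
Quinate is absent, so GixX is active.
c-di-GMP is present, so MorM is active.
With repressor GixX bound, *cilZ* is not transcribed.
→ *cilZ* is OFF.
Rhamnulose is present, so WexP is inactive.
ppGpp is absent, so DovR is active.
Cellobiose is present, so SovD is active.
With repressor DovR bound, *lomH* is not transcribed.
So LomH is not produced.
Required activator LomH is absent, so *kepW* is not transcribed.
→ *kepW* is OFF.
Homoserine is absent, so YilF is active.
With repressor YilF bound, *nolX* is not transcribed.
So NolX is not produced.
Required activator NolX is absent, so *irpS* is not transcribed.
→ *irpS* is OFF.
Co²⁺ is present, so PurN is inactive.
Ni²⁺ is present, so TemH is active.
Required activator PurN is absent, so *kulF* is not transcribed.
→ *kulF* is OFF.
0 of the 5 genes are transcribed.

0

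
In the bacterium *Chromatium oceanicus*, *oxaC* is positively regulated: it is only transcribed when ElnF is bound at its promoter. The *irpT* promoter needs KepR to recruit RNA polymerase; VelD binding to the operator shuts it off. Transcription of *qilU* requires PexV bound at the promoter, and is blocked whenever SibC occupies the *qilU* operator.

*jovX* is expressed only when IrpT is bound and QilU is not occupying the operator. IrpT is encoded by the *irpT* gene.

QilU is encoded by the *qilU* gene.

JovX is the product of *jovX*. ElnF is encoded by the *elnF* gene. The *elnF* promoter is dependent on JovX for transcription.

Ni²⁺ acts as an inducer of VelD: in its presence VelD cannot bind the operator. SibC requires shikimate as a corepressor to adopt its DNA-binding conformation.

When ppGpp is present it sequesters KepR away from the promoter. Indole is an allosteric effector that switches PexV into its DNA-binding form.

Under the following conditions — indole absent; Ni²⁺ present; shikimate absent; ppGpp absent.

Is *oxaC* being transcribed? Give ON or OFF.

Indole is absent, so PexV is inactive.
Shikimate is absent, so SibC is inactive.
Required activator PexV is absent, so *qilU* is not transcribed.
So QilU is not produced.
ppGpp is absent, so KepR is active.
Ni²⁺ is present, so VelD is inactive.
No repressor is bound and KepR is active, so *irpT* is transcribed.
So IrpT is produced and active.
No repressor is bound and IrpT is active, so *jovX* is transcribed.
So JovX is produced and active.
No repressor is bound and JovX is active, so *elnF* is transcribed.
So ElnF is produced and active.
No repressor is bound and ElnF is active, so *oxaC* is transcribed.

ON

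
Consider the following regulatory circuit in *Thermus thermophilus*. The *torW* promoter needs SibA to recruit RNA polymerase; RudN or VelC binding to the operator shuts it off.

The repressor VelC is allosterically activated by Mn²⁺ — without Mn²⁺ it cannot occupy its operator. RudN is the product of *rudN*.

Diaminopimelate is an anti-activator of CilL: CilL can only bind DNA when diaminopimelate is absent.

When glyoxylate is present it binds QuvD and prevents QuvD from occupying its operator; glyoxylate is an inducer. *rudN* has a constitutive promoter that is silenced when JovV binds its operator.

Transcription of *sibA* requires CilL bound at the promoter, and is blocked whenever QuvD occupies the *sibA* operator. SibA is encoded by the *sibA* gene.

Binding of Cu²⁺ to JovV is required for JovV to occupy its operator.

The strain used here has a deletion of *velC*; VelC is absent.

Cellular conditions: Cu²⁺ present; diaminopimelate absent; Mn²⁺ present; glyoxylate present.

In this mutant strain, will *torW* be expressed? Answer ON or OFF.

ON

Diaminopimelate is absent, so CilL is active.
Glyoxylate is present, so QuvD is inactive.
No repressor is bound and CilL is active, so *sibA* is transcribed.
So SibA is produced and active.
Cu²⁺ is present, so JovV is active.
With repressor JovV bound, *rudN* is not transcribed.
So RudN is not produced.
VelC is non-functional in this strain, so it has no effect.
No repressor is bound and SibA is active, so *torW* is transcribed.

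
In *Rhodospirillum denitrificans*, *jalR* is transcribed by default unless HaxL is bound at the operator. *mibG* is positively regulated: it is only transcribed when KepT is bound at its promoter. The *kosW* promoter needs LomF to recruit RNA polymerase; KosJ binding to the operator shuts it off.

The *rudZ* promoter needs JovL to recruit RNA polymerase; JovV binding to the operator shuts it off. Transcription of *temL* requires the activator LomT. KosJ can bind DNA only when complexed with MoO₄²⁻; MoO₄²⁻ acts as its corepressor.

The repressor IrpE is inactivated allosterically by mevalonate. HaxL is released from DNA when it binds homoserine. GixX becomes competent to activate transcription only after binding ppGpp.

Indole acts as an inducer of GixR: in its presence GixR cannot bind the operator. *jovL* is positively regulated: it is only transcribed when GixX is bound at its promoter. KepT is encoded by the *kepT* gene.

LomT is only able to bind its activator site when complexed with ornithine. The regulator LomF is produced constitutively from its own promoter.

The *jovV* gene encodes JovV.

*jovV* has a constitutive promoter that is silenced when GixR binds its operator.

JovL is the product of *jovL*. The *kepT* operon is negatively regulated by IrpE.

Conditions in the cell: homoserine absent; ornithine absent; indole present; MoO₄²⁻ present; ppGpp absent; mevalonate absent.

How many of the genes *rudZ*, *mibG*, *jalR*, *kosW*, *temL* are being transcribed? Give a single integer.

ppGpp is absent, so GixX is inactive.
Required activator GixX is absent, so *jovL* is not transcribed.
So JovL is not produced.
Indole is present, so GixR is inactive.
With no repressor bound, *jovV* is transcribed.
So JovV is produced and active.
With repressor JovV bound, *rudZ* is not transcribed.
→ *rudZ* is OFF.
Mevalonate is absent, so IrpE is active.
With repressor IrpE bound, *kepT* is not transcribed.
So KepT is not produced.
Required activator KepT is absent, so *mibG* is not transcribed.
→ *mibG* is OFF.
Homoserine is absent, so HaxL is active.
With repressor HaxL bound, *jalR* is not transcribed.
→ *jalR* is OFF.
LomF is produced constitutively and is active.
MoO₄²⁻ is present, so KosJ is active.
With repressor KosJ bound, *kosW* is not transcribed.
→ *kosW* is OFF.
Ornithine is absent, so LomT is inactive.
Required activator LomT is absent, so *temL* is not transcribed.
→ *temL* is OFF.
0 of the 5 genes are transcribed.

0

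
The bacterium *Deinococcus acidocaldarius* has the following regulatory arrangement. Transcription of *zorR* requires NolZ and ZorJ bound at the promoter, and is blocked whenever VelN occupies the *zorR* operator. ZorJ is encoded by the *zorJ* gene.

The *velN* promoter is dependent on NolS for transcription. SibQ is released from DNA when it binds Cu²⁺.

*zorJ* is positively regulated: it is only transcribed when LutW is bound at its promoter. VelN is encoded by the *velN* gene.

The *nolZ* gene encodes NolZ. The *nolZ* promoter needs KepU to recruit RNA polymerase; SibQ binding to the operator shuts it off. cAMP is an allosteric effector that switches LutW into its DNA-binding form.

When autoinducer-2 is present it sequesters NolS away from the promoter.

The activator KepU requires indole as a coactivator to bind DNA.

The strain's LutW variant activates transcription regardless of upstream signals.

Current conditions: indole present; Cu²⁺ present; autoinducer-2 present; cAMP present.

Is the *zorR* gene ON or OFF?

ON

Indole is present, so KepU is active.
Cu²⁺ is present, so SibQ is inactive.
No repressor is bound and KepU is active, so *nolZ* is transcribed.
So NolZ is produced and active.
LutW is constitutively active in this strain.
No repressor is bound and LutW is active, so *zorJ* is transcribed.
So ZorJ is produced and active.
Autoinducer-2 is present, so NolS is inactive.
Required activator NolS is absent, so *velN* is not transcribed.
So VelN is not produced.
No repressor is bound and NolZ and ZorJ are active, so *zorR* is transcribed.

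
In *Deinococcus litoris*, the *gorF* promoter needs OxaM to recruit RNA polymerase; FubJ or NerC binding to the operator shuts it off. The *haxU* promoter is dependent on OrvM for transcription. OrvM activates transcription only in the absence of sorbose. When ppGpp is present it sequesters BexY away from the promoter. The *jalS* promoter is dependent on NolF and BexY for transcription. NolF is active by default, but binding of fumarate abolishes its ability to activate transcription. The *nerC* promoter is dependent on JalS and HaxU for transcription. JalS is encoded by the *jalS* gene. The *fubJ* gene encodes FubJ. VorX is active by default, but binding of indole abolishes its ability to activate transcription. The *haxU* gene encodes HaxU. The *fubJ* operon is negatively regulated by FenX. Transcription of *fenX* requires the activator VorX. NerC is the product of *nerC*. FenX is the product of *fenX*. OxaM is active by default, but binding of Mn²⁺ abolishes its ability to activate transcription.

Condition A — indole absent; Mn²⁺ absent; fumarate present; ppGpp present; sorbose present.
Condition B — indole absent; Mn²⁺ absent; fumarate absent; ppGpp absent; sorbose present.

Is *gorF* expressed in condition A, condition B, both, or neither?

Condition A:
Indole is absent, so VorX is active.
No repressor is bound and VorX is active, so *fenX* is transcribed.
So FenX is produced and active.
With repressor FenX bound, *fubJ* is not transcribed.
So FubJ is not produced.
Mn²⁺ is absent, so OxaM is active.
Fumarate is present, so NolF is inactive.
ppGpp is present, so BexY is inactive.
Required activator NolF is absent, so *jalS* is not transcribed.
So JalS is not produced.
Sorbose is present, so OrvM is inactive.
Required activator OrvM is absent, so *haxU* is not transcribed.
So HaxU is not produced.
Required activator JalS is absent, so *nerC* is not transcribed.
So NerC is not produced.
No repressor is bound and OxaM is active, so *gorF* is transcribed.
→ *gorF* is ON in A.
Condition B:
Indole is absent, so VorX is active.
No repressor is bound and VorX is active, so *fenX* is transcribed.
So FenX is produced and active.
With repressor FenX bound, *fubJ* is not transcribed.
So FubJ is not produced.
Mn²⁺ is absent, so OxaM is active.
Fumarate is absent, so NolF is active.
ppGpp is absent, so BexY is active.
No repressor is bound and NolF and BexY are active, so *jalS* is transcribed.
So JalS is produced and active.
Sorbose is present, so OrvM is inactive.
Required activator OrvM is absent, so *haxU* is not transcribed.
So HaxU is not produced.
Required activator HaxU is absent, so *nerC* is not transcribed.
So NerC is not produced.
No repressor is bound and OxaM is active, so *gorF* is transcribed.
→ *gorF* is ON in B.

both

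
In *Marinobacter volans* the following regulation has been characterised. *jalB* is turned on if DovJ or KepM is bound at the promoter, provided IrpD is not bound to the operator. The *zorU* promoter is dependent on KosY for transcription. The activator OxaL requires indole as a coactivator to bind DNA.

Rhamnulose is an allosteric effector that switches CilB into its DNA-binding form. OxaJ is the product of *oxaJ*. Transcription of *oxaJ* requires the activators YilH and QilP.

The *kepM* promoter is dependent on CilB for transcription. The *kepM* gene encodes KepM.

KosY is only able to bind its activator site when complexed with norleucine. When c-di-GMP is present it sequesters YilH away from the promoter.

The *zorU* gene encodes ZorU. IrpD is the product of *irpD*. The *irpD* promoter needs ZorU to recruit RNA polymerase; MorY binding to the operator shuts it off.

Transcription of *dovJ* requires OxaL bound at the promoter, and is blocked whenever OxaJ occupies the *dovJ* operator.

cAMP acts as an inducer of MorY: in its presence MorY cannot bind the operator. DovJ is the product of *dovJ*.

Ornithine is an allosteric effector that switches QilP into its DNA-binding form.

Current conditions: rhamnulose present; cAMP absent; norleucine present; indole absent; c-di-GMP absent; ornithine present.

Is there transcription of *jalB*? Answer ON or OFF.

Norleucine is present, so KosY is active.
No repressor is bound and KosY is active, so *zorU* is transcribed.
So ZorU is produced and active.
cAMP is absent, so MorY is active.
With repressor MorY bound, *irpD* is not transcribed.
So IrpD is not produced.
c-di-GMP is absent, so YilH is active.
Ornithine is present, so QilP is active.
No repressor is bound and YilH and QilP are active, so *oxaJ* is transcribed.
So OxaJ is produced and active.
Indole is absent, so OxaL is inactive.
With repressor OxaJ bound, *dovJ* is not transcribed.
So DovJ is not produced.
Rhamnulose is present, so CilB is active.
No repressor is bound and CilB is active, so *kepM* is transcribed.
So KepM is produced and active.
Activator KepM is present, so *jalB* is transcribed.

ON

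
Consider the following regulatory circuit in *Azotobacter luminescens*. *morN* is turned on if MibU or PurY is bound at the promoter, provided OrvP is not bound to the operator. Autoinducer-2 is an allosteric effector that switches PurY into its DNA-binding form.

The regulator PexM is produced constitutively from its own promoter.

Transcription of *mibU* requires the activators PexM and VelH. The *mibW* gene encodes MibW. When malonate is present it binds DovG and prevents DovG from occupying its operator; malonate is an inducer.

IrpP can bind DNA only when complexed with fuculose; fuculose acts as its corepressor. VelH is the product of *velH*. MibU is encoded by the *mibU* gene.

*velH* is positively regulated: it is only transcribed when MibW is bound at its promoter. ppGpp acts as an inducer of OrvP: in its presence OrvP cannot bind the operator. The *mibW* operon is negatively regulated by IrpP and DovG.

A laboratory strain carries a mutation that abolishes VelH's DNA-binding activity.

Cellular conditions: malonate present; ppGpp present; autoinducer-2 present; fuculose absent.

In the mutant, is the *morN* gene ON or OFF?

ON

PexM is produced constitutively and is active.
VelH is non-functional in this strain, so it has no effect.
Required activator VelH is absent, so *mibU* is not transcribed.
So MibU is not produced.
ppGpp is present, so OrvP is inactive.
Autoinducer-2 is present, so PurY is active.
Activator PurY is present, so *morN* is transcribed.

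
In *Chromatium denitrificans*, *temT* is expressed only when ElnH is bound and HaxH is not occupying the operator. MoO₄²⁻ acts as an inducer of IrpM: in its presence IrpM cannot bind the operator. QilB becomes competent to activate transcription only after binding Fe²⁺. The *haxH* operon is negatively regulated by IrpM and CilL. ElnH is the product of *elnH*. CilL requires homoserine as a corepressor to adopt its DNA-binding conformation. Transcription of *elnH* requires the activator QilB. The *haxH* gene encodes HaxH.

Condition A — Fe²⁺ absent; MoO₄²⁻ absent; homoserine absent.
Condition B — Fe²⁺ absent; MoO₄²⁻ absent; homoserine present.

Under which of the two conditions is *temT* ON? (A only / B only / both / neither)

Condition A:
Fe²⁺ is absent, so QilB is inactive.
Required activator QilB is absent, so *elnH* is not transcribed.
So ElnH is not produced.
MoO₄²⁻ is absent, so IrpM is active.
Homoserine is absent, so CilL is inactive.
With repressor IrpM bound, *haxH* is not transcribed.
So HaxH is not produced.
Required activator ElnH is absent, so *temT* is not transcribed.
→ *temT* is OFF in A.
Condition B:
Fe²⁺ is absent, so QilB is inactive.
Required activator QilB is absent, so *elnH* is not transcribed.
So ElnH is not produced.
MoO₄²⁻ is absent, so IrpM is active.
Homoserine is present, so CilL is active.
With repressor IrpM bound, *haxH* is not transcribed.
So HaxH is not produced.
Required activator ElnH is absent, so *temT* is not transcribed.
→ *temT* is OFF in B.

neither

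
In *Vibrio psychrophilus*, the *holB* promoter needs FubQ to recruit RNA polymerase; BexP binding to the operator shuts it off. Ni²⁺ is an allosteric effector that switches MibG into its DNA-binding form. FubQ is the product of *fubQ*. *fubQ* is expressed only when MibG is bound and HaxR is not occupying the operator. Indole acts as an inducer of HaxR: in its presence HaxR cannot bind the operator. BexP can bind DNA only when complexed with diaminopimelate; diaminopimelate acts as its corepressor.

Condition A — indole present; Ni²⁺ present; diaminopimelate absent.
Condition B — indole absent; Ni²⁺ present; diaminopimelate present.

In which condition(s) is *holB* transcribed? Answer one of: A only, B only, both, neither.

Condition A:
Indole is present, so HaxR is inactive.
Ni²⁺ is present, so MibG is active.
No repressor is bound and MibG is active, so *fubQ* is transcribed.
So FubQ is produced and active.
Diaminopimelate is absent, so BexP is inactive.
No repressor is bound and FubQ is active, so *holB* is transcribed.
→ *holB* is ON in A.
Condition B:
Indole is absent, so HaxR is active.
Ni²⁺ is present, so MibG is active.
With repressor HaxR bound, *fubQ* is not transcribed.
So FubQ is not produced.
Diaminopimelate is present, so BexP is active.
With repressor BexP bound, *holB* is not transcribed.
→ *holB* is OFF in B.

A only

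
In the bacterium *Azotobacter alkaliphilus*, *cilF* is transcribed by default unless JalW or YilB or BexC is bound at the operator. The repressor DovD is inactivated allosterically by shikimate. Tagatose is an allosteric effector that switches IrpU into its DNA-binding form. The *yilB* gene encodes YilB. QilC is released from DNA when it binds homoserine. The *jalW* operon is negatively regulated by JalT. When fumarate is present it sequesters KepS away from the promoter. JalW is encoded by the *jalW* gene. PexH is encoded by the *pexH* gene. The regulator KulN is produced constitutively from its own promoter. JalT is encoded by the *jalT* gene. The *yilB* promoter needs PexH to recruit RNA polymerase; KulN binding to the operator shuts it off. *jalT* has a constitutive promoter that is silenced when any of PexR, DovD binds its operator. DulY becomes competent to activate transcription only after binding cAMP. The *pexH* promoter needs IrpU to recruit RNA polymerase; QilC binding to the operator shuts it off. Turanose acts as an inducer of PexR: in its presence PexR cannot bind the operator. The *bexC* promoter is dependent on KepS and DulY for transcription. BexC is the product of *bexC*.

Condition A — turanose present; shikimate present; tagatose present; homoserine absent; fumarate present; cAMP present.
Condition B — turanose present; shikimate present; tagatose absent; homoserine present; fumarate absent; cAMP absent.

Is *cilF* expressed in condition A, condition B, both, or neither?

both

Condition A:
Turanose is present, so PexR is inactive.
Shikimate is present, so DovD is inactive.
With no repressor bound, *jalT* is transcribed.
So JalT is produced and active.
With repressor JalT bound, *jalW* is not transcribed.
So JalW is not produced.
Tagatose is present, so IrpU is active.
Homoserine is absent, so QilC is active.
With repressor QilC bound, *pexH* is not transcribed.
So PexH is not produced.
KulN is produced constitutively and is active.
With repressor KulN bound, *yilB* is not transcribed.
So YilB is not produced.
Fumarate is present, so KepS is inactive.
cAMP is present, so DulY is active.
Required activator KepS is absent, so *bexC* is not transcribed.
So BexC is not produced.
With no repressor bound, *cilF* is transcribed.
→ *cilF* is ON in A.
Condition B:
Turanose is present, so PexR is inactive.
Shikimate is present, so DovD is inactive.
With no repressor bound, *jalT* is transcribed.
So JalT is produced and active.
With repressor JalT bound, *jalW* is not transcribed.
So JalW is not produced.
Tagatose is absent, so IrpU is inactive.
Homoserine is present, so QilC is inactive.
Required activator IrpU is absent, so *pexH* is not transcribed.
So PexH is not produced.
KulN is produced constitutively and is active.
With repressor KulN bound, *yilB* is not transcribed.
So YilB is not produced.
Fumarate is absent, so KepS is active.
cAMP is absent, so DulY is inactive.
Required activator DulY is absent, so *bexC* is not transcribed.
So BexC is not produced.
With no repressor bound, *cilF* is transcribed.
→ *cilF* is ON in B.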